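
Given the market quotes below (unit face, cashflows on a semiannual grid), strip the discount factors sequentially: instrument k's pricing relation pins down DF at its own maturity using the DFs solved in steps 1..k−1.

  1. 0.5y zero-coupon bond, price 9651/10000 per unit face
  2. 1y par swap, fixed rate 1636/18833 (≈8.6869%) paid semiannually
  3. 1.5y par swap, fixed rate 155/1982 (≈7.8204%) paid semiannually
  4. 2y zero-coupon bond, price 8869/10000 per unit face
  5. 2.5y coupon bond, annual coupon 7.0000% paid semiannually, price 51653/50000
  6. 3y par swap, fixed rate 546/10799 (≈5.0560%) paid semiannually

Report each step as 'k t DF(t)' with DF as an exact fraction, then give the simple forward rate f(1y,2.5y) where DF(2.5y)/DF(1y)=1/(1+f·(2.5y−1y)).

1 1/2 9651/10000
2 1 4591/5000
3 3/2 1783/2000
4 2 8869/10000
5 5/2 8743/10000
6 3 1727/2000
f(1y,2.5y) = ((4591/5000)/(8743/10000) − 1)/(3/2) = 878/26229 ≈ 3.3474%

step 1 [0.5y] zero: DF = P = 9651/10000 ≈ 0.965100
step 2 [1y] swap r/2=818/18833: DF=(1 − 818/18833·(0.965100))/(1+818/18833) = 4591/5000 ≈ 0.918200
step 3 [1.5y] swap r/2=155/3964: DF=(1 − 155/3964·(0.965100+0.918200))/(1+155/3964) = 1783/2000 ≈ 0.891500
step 4 [2y] zero: DF = P = 8869/10000 ≈ 0.886900
step 5 [2.5y] bond c/2=7/200: DF=(51653/50000 − 7/200·(0.965100+0.918200+0.891500+0.886900))/(1+7/200) = 8743/10000 ≈ 0.874300
step 6 [3y] swap r/2=273/10799: DF=(1 − 273/10799·(0.965100+0.918200+0.891500+0.886900+0.874300))/(1+273/10799) = 1727/2000 ≈ 0.863500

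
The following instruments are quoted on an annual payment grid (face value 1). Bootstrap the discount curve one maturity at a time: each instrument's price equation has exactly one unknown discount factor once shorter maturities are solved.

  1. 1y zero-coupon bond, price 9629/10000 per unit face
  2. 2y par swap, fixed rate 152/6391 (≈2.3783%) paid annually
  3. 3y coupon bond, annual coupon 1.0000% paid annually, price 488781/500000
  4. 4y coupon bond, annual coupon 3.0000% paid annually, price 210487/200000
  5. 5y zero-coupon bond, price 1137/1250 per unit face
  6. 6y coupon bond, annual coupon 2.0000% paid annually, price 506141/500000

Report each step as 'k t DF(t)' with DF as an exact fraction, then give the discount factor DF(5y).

1 1 9629/10000
2 2 1193/1250
3 3 9489/10000
4 4 9383/10000
5 5 1137/1250
6 6 9/10
DF(5y) = 1137/1250 ≈ 0.909600

step 1 [1y] zero: DF = P = 9629/10000 ≈ 0.962900
step 2 [2y] swap r/1=152/6391: DF=(1 − 152/6391·(0.962900))/(1+152/6391) = 1193/1250 ≈ 0.954400
step 3 [3y] bond c/1=1/100: DF=(488781/500000 − 1/100·(0.962900+0.954400))/(1+1/100) = 9489/10000 ≈ 0.948900
step 4 [4y] bond c/1=3/100: DF=(210487/200000 − 3/100·(0.962900+0.954400+0.948900))/(1+3/100) = 9383/10000 ≈ 0.938300
step 5 [5y] zero: DF = P = 1137/1250 ≈ 0.909600
step 6 [6y] bond c/1=1/50: DF=(506141/500000 − 1/50·(0.962900+0.954400+0.948900+0.938300+0.909600))/(1+1/50) = 9/10 ≈ 0.900000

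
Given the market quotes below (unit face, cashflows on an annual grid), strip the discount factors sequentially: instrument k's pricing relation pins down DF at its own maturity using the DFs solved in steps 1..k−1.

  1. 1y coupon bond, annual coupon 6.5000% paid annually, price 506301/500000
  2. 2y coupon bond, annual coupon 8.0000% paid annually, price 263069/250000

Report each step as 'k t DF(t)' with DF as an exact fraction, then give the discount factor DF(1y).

1 1 2377/2500
2 2 9039/10000
DF(1y) = 2377/2500 ≈ 0.950800

step 1 [1y] bond c/1=13/200: DF=(506301/500000 − 13/200·(0))/(1+13/200) = 2377/2500 ≈ 0.950800
step 2 [2y] bond c/1=2/25: DF=(263069/250000 − 2/25·(0.950800))/(1+2/25) = 9039/10000 ≈ 0.903900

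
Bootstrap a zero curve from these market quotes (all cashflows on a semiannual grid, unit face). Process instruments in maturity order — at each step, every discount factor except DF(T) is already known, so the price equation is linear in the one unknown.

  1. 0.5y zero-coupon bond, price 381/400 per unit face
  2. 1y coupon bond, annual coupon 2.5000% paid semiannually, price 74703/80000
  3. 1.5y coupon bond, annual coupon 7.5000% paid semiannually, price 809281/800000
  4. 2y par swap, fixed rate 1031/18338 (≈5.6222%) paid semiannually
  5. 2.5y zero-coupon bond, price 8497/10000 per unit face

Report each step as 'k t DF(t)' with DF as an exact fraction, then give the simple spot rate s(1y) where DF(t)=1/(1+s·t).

step 1 [0.5y] zero: DF = P = 381/400 ≈ 0.952500
step 2 [1y] bond c/2=1/80: DF=(74703/80000 − 1/80·(0.952500))/(1+1/80) = 1821/2000 ≈ 0.910500
step 3 [1.5y] bond c/2=3/80: DF=(809281/800000 − 3/80·(0.952500+0.910500))/(1+3/80) = 9077/10000 ≈ 0.907700
step 4 [2y] swap r/2=1031/36676: DF=(1 − 1031/36676·(0.952500+0.910500+0.907700))/(1+1031/36676) = 8969/10000 ≈ 0.896900
step 5 [2.5y] zero: DF = P = 8497/10000 ≈ 0.849700

1 1/2 381/400
2 1 1821/2000
3 3/2 9077/10000
4 2 8969/10000
5 5/2 8497/10000
s(1y) = (1/(1821/2000) − 1)/(1) = 179/1821 ≈ 9.8298%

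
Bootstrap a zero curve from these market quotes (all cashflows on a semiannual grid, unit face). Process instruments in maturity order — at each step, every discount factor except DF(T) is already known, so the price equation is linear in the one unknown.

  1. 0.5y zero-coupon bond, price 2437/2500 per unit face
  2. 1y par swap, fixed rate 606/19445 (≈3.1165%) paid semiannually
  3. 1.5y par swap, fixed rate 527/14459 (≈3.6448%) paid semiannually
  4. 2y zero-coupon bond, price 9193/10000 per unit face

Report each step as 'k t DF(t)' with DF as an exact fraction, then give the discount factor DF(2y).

1 1/2 2437/2500
2 1 9697/10000
3 3/2 9473/10000
4 2 9193/10000
DF(2y) = 9193/10000 ≈ 0.919300

step 1 [0.5y] zero: DF = P = 2437/2500 ≈ 0.974800
step 2 [1y] swap r/2=303/19445: DF=(1 − 303/19445·(0.974800))/(1+303/19445) = 9697/10000 ≈ 0.969700
step 3 [1.5y] swap r/2=527/28918: DF=(1 − 527/28918·(0.974800+0.969700))/(1+527/28918) = 9473/10000 ≈ 0.947300
step 4 [2y] zero: DF = P = 9193/10000 ≈ 0.919300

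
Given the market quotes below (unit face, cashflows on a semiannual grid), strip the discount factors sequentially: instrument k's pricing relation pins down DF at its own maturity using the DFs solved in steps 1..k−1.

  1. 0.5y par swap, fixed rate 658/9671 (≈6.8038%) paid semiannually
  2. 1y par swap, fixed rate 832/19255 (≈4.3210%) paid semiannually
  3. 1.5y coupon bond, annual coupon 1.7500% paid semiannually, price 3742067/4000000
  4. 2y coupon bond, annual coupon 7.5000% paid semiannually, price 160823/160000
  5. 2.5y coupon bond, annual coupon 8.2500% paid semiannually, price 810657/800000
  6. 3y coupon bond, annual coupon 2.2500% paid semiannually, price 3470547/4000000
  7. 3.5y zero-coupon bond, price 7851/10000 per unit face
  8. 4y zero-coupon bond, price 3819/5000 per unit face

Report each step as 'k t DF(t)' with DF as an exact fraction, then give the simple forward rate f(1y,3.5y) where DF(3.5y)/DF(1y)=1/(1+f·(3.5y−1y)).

1 1/2 9671/10000
2 1 599/625
3 3/2 9107/10000
4 2 8663/10000
5 5/2 1653/2000
6 3 2019/2500
7 7/2 7851/10000
8 4 3819/5000
f(1y,3.5y) = ((599/625)/(7851/10000) − 1)/(5/2) = 3466/39255 ≈ 8.8294%

step 1 [0.5y] swap r/2=329/9671: DF=(1 − 329/9671·(0))/(1+329/9671) = 9671/10000 ≈ 0.967100
step 2 [1y] swap r/2=416/19255: DF=(1 − 416/19255·(0.967100))/(1+416/19255) = 599/625 ≈ 0.958400
step 3 [1.5y] bond c/2=7/800: DF=(3742067/4000000 − 7/800·(0.967100+0.958400))/(1+7/800) = 9107/10000 ≈ 0.910700
step 4 [2y] bond c/2=3/80: DF=(160823/160000 − 3/80·(0.967100+0.958400+0.910700))/(1+3/80) = 8663/10000 ≈ 0.866300
step 5 [2.5y] bond c/2=33/800: DF=(810657/800000 − 33/800·(0.967100+0.958400+0.910700+0.866300))/(1+33/800) = 1653/2000 ≈ 0.826500
step 6 [3y] bond c/2=9/800: DF=(3470547/4000000 − 9/800·(0.967100+0.958400+0.910700+0.866300+0.826500))/(1+9/800) = 2019/2500 ≈ 0.807600
step 7 [3.5y] zero: DF = P = 7851/10000 ≈ 0.785100
step 8 [4y] zero: DF = P = 3819/5000 ≈ 0.763800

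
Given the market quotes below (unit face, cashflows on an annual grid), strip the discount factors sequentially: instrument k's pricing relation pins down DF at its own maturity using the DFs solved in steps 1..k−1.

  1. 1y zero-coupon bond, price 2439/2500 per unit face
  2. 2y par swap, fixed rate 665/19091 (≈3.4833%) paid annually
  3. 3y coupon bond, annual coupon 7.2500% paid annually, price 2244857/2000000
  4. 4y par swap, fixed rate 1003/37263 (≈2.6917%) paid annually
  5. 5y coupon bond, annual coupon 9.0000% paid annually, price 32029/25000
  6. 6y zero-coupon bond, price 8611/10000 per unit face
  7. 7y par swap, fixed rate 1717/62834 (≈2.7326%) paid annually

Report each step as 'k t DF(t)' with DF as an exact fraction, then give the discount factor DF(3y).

step 1 [1y] zero: DF = P = 2439/2500 ≈ 0.975600
step 2 [2y] swap r/1=665/19091: DF=(1 − 665/19091·(0.975600))/(1+665/19091) = 1867/2000 ≈ 0.933500
step 3 [3y] bond c/1=29/400: DF=(2244857/2000000 − 29/400·(0.975600+0.933500))/(1+29/400) = 367/400 ≈ 0.917500
step 4 [4y] swap r/1=1003/37263: DF=(1 − 1003/37263·(0.975600+0.933500+0.917500))/(1+1003/37263) = 8997/10000 ≈ 0.899700
step 5 [5y] bond c/1=9/100: DF=(32029/25000 − 9/100·(0.975600+0.933500+0.917500+0.899700))/(1+9/100) = 8677/10000 ≈ 0.867700
step 6 [6y] zero: DF = P = 8611/10000 ≈ 0.861100
step 7 [7y] swap r/1=1717/62834: DF=(1 − 1717/62834·(0.975600+0.933500+0.917500+0.899700+0.867700+0.861100))/(1+1717/62834) = 8283/10000 ≈ 0.828300

1 1 2439/2500
2 2 1867/2000
3 3 367/400
4 4 8997/10000
5 5 8677/10000
6 6 8611/10000
7 7 8283/10000
DF(3y) = 367/400 ≈ 0.917500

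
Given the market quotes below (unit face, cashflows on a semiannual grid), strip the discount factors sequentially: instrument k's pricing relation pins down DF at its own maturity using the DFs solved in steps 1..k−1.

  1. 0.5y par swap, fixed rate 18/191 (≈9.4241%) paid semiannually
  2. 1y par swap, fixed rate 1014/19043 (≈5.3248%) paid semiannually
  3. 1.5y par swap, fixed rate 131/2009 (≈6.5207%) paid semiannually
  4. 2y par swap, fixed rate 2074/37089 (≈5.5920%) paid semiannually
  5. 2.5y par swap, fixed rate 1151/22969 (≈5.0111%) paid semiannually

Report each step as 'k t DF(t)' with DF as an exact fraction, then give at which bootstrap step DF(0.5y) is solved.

step 1 [0.5y] swap r/2=9/191: DF=(1 − 9/191·(0))/(1+9/191) = 191/200 ≈ 0.955000
step 2 [1y] swap r/2=507/19043: DF=(1 − 507/19043·(0.955000))/(1+507/19043) = 9493/10000 ≈ 0.949300
step 3 [1.5y] swap r/2=131/4018: DF=(1 − 131/4018·(0.955000+0.949300))/(1+131/4018) = 9083/10000 ≈ 0.908300
step 4 [2y] swap r/2=1037/37089: DF=(1 − 1037/37089·(0.955000+0.949300+0.908300))/(1+1037/37089) = 8963/10000 ≈ 0.896300
step 5 [2.5y] swap r/2=1151/45938: DF=(1 − 1151/45938·(0.955000+0.949300+0.908300+0.896300))/(1+1151/45938) = 8849/10000 ≈ 0.884900

1 1/2 191/200
2 1 9493/10000
3 3/2 9083/10000
4 2 8963/10000
5 5/2 8849/10000
DF(0.5y) is solved at step 1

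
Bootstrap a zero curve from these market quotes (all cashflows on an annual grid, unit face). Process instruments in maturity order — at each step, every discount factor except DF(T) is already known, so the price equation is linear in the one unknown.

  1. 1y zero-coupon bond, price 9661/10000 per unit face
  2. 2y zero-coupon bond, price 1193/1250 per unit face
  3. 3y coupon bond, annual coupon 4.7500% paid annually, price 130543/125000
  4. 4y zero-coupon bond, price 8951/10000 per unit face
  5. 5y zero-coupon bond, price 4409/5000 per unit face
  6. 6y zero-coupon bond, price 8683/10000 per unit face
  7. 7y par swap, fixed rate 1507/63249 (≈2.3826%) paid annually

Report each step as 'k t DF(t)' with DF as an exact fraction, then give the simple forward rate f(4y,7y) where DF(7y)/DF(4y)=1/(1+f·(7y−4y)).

1 1 9661/10000
2 2 1193/1250
3 3 9099/10000
4 4 8951/10000
5 5 4409/5000
6 6 8683/10000
7 7 8493/10000
f(4y,7y) = ((8951/10000)/(8493/10000) − 1)/(3) = 458/25479 ≈ 1.7976%

step 1 [1y] zero: DF = P = 9661/10000 ≈ 0.966100
step 2 [2y] zero: DF = P = 1193/1250 ≈ 0.954400
step 3 [3y] bond c/1=19/400: DF=(130543/125000 − 19/400·(0.966100+0.954400))/(1+19/400) = 9099/10000 ≈ 0.909900
step 4 [4y] zero: DF = P = 8951/10000 ≈ 0.895100
step 5 [5y] zero: DF = P = 4409/5000 ≈ 0.881800
step 6 [6y] zero: DF = P = 8683/10000 ≈ 0.868300
step 7 [7y] swap r/1=1507/63249: DF=(1 − 1507/63249·(0.966100+0.954400+0.909900+0.895100+0.881800+0.868300))/(1+1507/63249) = 8493/10000 ≈ 0.849300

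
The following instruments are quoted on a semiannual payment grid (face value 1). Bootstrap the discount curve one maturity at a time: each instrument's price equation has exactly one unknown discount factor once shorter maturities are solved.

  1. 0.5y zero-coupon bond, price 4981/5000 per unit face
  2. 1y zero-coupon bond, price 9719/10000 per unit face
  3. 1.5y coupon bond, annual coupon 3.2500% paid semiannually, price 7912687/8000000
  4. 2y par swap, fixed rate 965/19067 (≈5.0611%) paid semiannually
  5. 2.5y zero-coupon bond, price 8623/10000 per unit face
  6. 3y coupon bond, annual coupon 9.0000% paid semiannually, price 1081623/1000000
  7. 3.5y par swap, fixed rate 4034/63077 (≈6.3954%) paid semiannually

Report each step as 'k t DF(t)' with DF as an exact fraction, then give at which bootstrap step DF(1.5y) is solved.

step 1 [0.5y] zero: DF = P = 4981/5000 ≈ 0.996200
step 2 [1y] zero: DF = P = 9719/10000 ≈ 0.971900
step 3 [1.5y] bond c/2=13/800: DF=(7912687/8000000 − 13/800·(0.996200+0.971900))/(1+13/800) = 4709/5000 ≈ 0.941800
step 4 [2y] swap r/2=965/38134: DF=(1 − 965/38134·(0.996200+0.971900+0.941800))/(1+965/38134) = 1807/2000 ≈ 0.903500
step 5 [2.5y] zero: DF = P = 8623/10000 ≈ 0.862300
step 6 [3y] bond c/2=9/200: DF=(1081623/1000000 − 9/200·(0.996200+0.971900+0.941800+0.903500+0.862300))/(1+9/200) = 8337/10000 ≈ 0.833700
step 7 [3.5y] swap r/2=2017/63077: DF=(1 − 2017/63077·(0.996200+0.971900+0.941800+0.903500+0.862300+0.833700))/(1+2017/63077) = 7983/10000 ≈ 0.798300

1 1/2 4981/5000
2 1 9719/10000
3 3/2 4709/5000
4 2 1807/2000
5 5/2 8623/10000
6 3 8337/10000
7 7/2 7983/10000
DF(1.5y) is solved at step 3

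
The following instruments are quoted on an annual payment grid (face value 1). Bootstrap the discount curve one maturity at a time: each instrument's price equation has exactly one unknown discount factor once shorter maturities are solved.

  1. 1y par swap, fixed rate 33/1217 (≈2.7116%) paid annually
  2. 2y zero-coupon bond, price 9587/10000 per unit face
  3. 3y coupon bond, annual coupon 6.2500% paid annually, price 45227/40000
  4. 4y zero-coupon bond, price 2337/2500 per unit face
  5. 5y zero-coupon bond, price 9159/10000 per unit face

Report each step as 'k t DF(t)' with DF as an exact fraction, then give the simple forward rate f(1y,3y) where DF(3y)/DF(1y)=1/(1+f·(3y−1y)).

step 1 [1y] swap r/1=33/1217: DF=(1 − 33/1217·(0))/(1+33/1217) = 1217/1250 ≈ 0.973600
step 2 [2y] zero: DF = P = 9587/10000 ≈ 0.958700
step 3 [3y] bond c/1=1/16: DF=(45227/40000 − 1/16·(0.973600+0.958700))/(1+1/16) = 1901/2000 ≈ 0.950500
step 4 [4y] zero: DF = P = 2337/2500 ≈ 0.934800
step 5 [5y] zero: DF = P = 9159/10000 ≈ 0.915900

1 1 1217/1250
2 2 9587/10000
3 3 1901/2000
4 4 2337/2500
5 5 9159/10000
f(1y,3y) = ((1217/1250)/(1901/2000) − 1)/(2) = 231/19010 ≈ 1.2151%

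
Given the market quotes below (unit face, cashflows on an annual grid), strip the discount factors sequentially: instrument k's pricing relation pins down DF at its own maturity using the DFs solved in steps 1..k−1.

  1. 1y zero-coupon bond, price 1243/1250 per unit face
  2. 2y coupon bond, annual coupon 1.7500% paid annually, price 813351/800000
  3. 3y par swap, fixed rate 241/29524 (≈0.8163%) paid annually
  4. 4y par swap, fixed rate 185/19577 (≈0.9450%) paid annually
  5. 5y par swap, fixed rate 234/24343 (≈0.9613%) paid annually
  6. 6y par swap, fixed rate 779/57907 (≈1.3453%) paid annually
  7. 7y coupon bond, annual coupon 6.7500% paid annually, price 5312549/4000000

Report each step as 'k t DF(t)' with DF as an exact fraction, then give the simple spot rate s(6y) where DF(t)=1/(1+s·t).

step 1 [1y] zero: DF = P = 1243/1250 ≈ 0.994400
step 2 [2y] bond c/1=7/400: DF=(813351/800000 − 7/400·(0.994400))/(1+7/400) = 9821/10000 ≈ 0.982100
step 3 [3y] swap r/1=241/29524: DF=(1 − 241/29524·(0.994400+0.982100))/(1+241/29524) = 9759/10000 ≈ 0.975900
step 4 [4y] swap r/1=185/19577: DF=(1 − 185/19577·(0.994400+0.982100+0.975900))/(1+185/19577) = 963/1000 ≈ 0.963000
step 5 [5y] swap r/1=234/24343: DF=(1 − 234/24343·(0.994400+0.982100+0.975900+0.963000))/(1+234/24343) = 2383/2500 ≈ 0.953200
step 6 [6y] swap r/1=779/57907: DF=(1 − 779/57907·(0.994400+0.982100+0.975900+0.963000+0.953200))/(1+779/57907) = 9221/10000 ≈ 0.922100
step 7 [7y] bond c/1=27/400: DF=(5312549/4000000 − 27/400·(0.994400+0.982100+0.975900+0.963000+0.953200+0.922100))/(1+27/400) = 439/500 ≈ 0.878000

1 1 1243/1250
2 2 9821/10000
3 3 9759/10000
4 4 963/1000
5 5 2383/2500
6 6 9221/10000
7 7 439/500
s(6y) = (1/(9221/10000) − 1)/(6) = 779/55326 ≈ 1.4080%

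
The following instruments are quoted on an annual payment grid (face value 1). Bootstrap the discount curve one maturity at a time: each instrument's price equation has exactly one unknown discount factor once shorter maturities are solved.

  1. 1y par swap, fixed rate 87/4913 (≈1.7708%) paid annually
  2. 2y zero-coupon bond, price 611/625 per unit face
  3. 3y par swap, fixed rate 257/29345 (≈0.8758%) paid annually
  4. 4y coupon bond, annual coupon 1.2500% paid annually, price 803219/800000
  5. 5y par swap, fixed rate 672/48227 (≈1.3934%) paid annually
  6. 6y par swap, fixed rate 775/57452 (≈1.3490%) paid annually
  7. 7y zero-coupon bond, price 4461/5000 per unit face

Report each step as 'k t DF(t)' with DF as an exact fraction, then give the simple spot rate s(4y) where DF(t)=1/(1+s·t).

step 1 [1y] swap r/1=87/4913: DF=(1 − 87/4913·(0))/(1+87/4913) = 4913/5000 ≈ 0.982600
step 2 [2y] zero: DF = P = 611/625 ≈ 0.977600
step 3 [3y] swap r/1=257/29345: DF=(1 − 257/29345·(0.982600+0.977600))/(1+257/29345) = 9743/10000 ≈ 0.974300
step 4 [4y] bond c/1=1/80: DF=(803219/800000 − 1/80·(0.982600+0.977600+0.974300))/(1+1/80) = 4777/5000 ≈ 0.955400
step 5 [5y] swap r/1=672/48227: DF=(1 − 672/48227·(0.982600+0.977600+0.974300+0.955400))/(1+672/48227) = 583/625 ≈ 0.932800
step 6 [6y] swap r/1=775/57452: DF=(1 − 775/57452·(0.982600+0.977600+0.974300+0.955400+0.932800))/(1+775/57452) = 369/400 ≈ 0.922500
step 7 [7y] zero: DF = P = 4461/5000 ≈ 0.892200

1 1 4913/5000
2 2 611/625
3 3 9743/10000
4 4 4777/5000
5 5 583/625
6 6 369/400
7 7 4461/5000
s(4y) = (1/(4777/5000) − 1)/(4) = 223/19108 ≈ 1.1671%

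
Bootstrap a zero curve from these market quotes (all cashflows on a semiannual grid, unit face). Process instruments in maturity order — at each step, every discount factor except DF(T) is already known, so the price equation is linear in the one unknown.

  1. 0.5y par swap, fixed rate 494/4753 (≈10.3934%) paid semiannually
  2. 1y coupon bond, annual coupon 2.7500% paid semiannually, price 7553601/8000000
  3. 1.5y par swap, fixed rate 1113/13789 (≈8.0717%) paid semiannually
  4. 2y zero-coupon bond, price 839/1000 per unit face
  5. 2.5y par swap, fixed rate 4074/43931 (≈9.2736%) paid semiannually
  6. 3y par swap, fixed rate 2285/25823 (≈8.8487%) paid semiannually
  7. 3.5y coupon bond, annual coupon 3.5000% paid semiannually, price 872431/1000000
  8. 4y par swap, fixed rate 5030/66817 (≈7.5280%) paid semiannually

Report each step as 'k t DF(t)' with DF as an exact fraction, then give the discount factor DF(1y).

1 1/2 4753/5000
2 1 1837/2000
3 3/2 8887/10000
4 2 839/1000
5 5/2 7963/10000
6 3 1543/2000
7 7/2 3843/5000
8 4 1497/2000
DF(1y) = 1837/2000 ≈ 0.918500

step 1 [0.5y] swap r/2=247/4753: DF=(1 − 247/4753·(0))/(1+247/4753) = 4753/5000 ≈ 0.950600
step 2 [1y] bond c/2=11/800: DF=(7553601/8000000 − 11/800·(0.950600))/(1+11/800) = 1837/2000 ≈ 0.918500
step 3 [1.5y] swap r/2=1113/27578: DF=(1 − 1113/27578·(0.950600+0.918500))/(1+1113/27578) = 8887/10000 ≈ 0.888700
step 4 [2y] zero: DF = P = 839/1000 ≈ 0.839000
step 5 [2.5y] swap r/2=2037/43931: DF=(1 − 2037/43931·(0.950600+0.918500+0.888700+0.839000))/(1+2037/43931) = 7963/10000 ≈ 0.796300
step 6 [3y] swap r/2=2285/51646: DF=(1 − 2285/51646·(0.950600+0.918500+0.888700+0.839000+0.796300))/(1+2285/51646) = 1543/2000 ≈ 0.771500
step 7 [3.5y] bond c/2=7/400: DF=(872431/1000000 − 7/400·(0.950600+0.918500+0.888700+0.839000+0.796300+0.771500))/(1+7/400) = 3843/5000 ≈ 0.768600
step 8 [4y] swap r/2=2515/66817: DF=(1 − 2515/66817·(0.950600+0.918500+0.888700+0.839000+0.796300+0.771500+0.768600))/(1+2515/66817) = 1497/2000 ≈ 0.748500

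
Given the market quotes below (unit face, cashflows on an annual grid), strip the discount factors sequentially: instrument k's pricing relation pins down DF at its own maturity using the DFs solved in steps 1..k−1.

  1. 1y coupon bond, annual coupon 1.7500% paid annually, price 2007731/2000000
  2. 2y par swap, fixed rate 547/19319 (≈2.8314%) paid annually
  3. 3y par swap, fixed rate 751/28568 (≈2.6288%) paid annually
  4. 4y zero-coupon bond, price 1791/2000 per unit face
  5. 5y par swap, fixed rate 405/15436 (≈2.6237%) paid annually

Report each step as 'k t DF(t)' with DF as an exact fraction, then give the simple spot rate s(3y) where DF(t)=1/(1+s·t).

1 1 4933/5000
2 2 9453/10000
3 3 9249/10000
4 4 1791/2000
5 5 1757/2000
s(3y) = (1/(9249/10000) − 1)/(3) = 751/27747 ≈ 2.7066%

step 1 [1y] bond c/1=7/400: DF=(2007731/2000000 − 7/400·(0))/(1+7/400) = 4933/5000 ≈ 0.986600
step 2 [2y] swap r/1=547/19319: DF=(1 − 547/19319·(0.986600))/(1+547/19319) = 9453/10000 ≈ 0.945300
step 3 [3y] swap r/1=751/28568: DF=(1 − 751/28568·(0.986600+0.945300))/(1+751/28568) = 9249/10000 ≈ 0.924900
step 4 [4y] zero: DF = P = 1791/2000 ≈ 0.895500
step 5 [5y] swap r/1=405/15436: DF=(1 − 405/15436·(0.986600+0.945300+0.924900+0.895500))/(1+405/15436) = 1757/2000 ≈ 0.878500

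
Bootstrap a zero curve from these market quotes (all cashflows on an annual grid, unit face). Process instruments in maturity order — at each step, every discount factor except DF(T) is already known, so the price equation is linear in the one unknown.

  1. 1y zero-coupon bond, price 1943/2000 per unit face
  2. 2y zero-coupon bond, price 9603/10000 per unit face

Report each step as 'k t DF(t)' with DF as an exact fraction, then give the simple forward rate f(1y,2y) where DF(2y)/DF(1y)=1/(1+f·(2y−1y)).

step 1 [1y] zero: DF = P = 1943/2000 ≈ 0.971500
step 2 [2y] zero: DF = P = 9603/10000 ≈ 0.960300

1 1 1943/2000
2 2 9603/10000
f(1y,2y) = ((1943/2000)/(9603/10000) − 1)/(1) = 112/9603 ≈ 1.1663%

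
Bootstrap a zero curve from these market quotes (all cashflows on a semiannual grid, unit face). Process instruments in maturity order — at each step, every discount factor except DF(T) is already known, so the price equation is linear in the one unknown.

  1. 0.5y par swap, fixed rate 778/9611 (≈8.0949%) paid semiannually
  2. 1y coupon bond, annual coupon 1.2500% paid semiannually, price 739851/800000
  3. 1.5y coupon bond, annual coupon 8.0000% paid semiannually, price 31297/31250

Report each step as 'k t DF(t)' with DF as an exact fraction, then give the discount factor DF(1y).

step 1 [0.5y] swap r/2=389/9611: DF=(1 − 389/9611·(0))/(1+389/9611) = 9611/10000 ≈ 0.961100
step 2 [1y] bond c/2=1/160: DF=(739851/800000 − 1/160·(0.961100))/(1+1/160) = 9131/10000 ≈ 0.913100
step 3 [1.5y] bond c/2=1/25: DF=(31297/31250 − 1/25·(0.961100+0.913100))/(1+1/25) = 8909/10000 ≈ 0.890900

1 1/2 9611/10000
2 1 9131/10000
3 3/2 8909/10000
DF(1y) = 9131/10000 ≈ 0.913100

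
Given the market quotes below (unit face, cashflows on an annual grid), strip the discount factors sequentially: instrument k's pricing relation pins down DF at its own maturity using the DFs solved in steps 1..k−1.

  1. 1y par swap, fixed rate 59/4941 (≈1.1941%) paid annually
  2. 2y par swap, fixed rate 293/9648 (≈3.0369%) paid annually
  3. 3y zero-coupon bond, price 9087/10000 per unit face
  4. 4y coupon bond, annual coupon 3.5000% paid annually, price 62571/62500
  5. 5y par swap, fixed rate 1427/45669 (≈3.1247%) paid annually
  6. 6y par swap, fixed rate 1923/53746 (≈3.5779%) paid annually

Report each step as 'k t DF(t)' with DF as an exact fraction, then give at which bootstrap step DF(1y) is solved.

1 1 4941/5000
2 2 4707/5000
3 3 9087/10000
4 4 8713/10000
5 5 8573/10000
6 6 8077/10000
DF(1y) is solved at step 1

step 1 [1y] swap r/1=59/4941: DF=(1 − 59/4941·(0))/(1+59/4941) = 4941/5000 ≈ 0.988200
step 2 [2y] swap r/1=293/9648: DF=(1 − 293/9648·(0.988200))/(1+293/9648) = 4707/5000 ≈ 0.941400
step 3 [3y] zero: DF = P = 9087/10000 ≈ 0.908700
step 4 [4y] bond c/1=7/200: DF=(62571/62500 − 7/200·(0.988200+0.941400+0.908700))/(1+7/200) = 8713/10000 ≈ 0.871300
step 5 [5y] swap r/1=1427/45669: DF=(1 − 1427/45669·(0.988200+0.941400+0.908700+0.871300))/(1+1427/45669) = 8573/10000 ≈ 0.857300
step 6 [6y] swap r/1=1923/53746: DF=(1 − 1923/53746·(0.988200+0.941400+0.908700+0.871300+0.857300))/(1+1923/53746) = 8077/10000 ≈ 0.807700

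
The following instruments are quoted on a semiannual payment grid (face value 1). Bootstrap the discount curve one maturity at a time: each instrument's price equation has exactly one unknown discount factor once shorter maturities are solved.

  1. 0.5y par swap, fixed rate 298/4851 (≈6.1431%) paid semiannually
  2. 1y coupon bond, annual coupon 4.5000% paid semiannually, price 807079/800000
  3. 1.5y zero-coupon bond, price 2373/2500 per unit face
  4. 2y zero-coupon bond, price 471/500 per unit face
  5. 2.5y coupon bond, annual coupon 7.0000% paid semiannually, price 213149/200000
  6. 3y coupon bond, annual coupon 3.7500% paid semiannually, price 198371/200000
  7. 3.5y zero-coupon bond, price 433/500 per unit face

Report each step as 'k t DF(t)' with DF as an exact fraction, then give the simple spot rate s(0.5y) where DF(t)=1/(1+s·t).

1 1/2 4851/5000
2 1 9653/10000
3 3/2 2373/2500
4 2 471/500
5 5/2 9003/10000
6 3 4433/5000
7 7/2 433/500
s(0.5y) = (1/(4851/5000) − 1)/(1/2) = 298/4851 ≈ 6.1431%

step 1 [0.5y] swap r/2=149/4851: DF=(1 − 149/4851·(0))/(1+149/4851) = 4851/5000 ≈ 0.970200
step 2 [1y] bond c/2=9/400: DF=(807079/800000 − 9/400·(0.970200))/(1+9/400) = 9653/10000 ≈ 0.965300
step 3 [1.5y] zero: DF = P = 2373/2500 ≈ 0.949200
step 4 [2y] zero: DF = P = 471/500 ≈ 0.942000
step 5 [2.5y] bond c/2=7/200: DF=(213149/200000 − 7/200·(0.970200+0.965300+0.949200+0.942000))/(1+7/200) = 9003/10000 ≈ 0.900300
step 6 [3y] bond c/2=3/160: DF=(198371/200000 − 3/160·(0.970200+0.965300+0.949200+0.942000+0.900300))/(1+3/160) = 4433/5000 ≈ 0.886600
step 7 [3.5y] zero: DF = P = 433/500 ≈ 0.866000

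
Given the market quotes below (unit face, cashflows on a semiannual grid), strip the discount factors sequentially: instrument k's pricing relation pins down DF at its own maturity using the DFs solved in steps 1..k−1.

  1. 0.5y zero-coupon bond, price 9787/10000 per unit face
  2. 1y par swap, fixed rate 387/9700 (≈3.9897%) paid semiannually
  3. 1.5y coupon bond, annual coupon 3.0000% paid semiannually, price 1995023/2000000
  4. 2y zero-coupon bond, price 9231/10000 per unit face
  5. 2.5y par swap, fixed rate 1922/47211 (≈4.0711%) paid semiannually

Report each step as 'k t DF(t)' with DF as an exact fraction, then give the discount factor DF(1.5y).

step 1 [0.5y] zero: DF = P = 9787/10000 ≈ 0.978700
step 2 [1y] swap r/2=387/19400: DF=(1 − 387/19400·(0.978700))/(1+387/19400) = 9613/10000 ≈ 0.961300
step 3 [1.5y] bond c/2=3/200: DF=(1995023/2000000 − 3/200·(0.978700+0.961300))/(1+3/200) = 9541/10000 ≈ 0.954100
step 4 [2y] zero: DF = P = 9231/10000 ≈ 0.923100
step 5 [2.5y] swap r/2=961/47211: DF=(1 − 961/47211·(0.978700+0.961300+0.954100+0.923100))/(1+961/47211) = 9039/10000 ≈ 0.903900

1 1/2 9787/10000
2 1 9613/10000
3 3/2 9541/10000
4 2 9231/10000
5 5/2 9039/10000
DF(1.5y) = 9541/10000 ≈ 0.954100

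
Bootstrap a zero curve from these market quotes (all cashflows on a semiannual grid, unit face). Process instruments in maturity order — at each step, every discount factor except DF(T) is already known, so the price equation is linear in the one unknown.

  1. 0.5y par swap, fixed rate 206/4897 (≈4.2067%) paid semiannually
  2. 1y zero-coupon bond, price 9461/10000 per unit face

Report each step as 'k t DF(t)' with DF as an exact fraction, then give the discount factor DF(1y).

1 1/2 4897/5000
2 1 9461/10000
DF(1y) = 9461/10000 ≈ 0.946100

step 1 [0.5y] swap r/2=103/4897: DF=(1 − 103/4897·(0))/(1+103/4897) = 4897/5000 ≈ 0.979400
step 2 [1y] zero: DF = P = 9461/10000 ≈ 0.946100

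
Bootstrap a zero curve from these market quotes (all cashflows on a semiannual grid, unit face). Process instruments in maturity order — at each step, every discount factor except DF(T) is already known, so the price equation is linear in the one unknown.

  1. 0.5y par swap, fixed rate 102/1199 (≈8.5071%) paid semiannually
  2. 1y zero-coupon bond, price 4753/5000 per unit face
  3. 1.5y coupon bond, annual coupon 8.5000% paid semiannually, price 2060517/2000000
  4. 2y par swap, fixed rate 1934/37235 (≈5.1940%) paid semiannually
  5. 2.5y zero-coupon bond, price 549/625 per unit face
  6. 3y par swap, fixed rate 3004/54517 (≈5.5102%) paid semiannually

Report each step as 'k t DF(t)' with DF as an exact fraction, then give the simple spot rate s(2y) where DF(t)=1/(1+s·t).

step 1 [0.5y] swap r/2=51/1199: DF=(1 − 51/1199·(0))/(1+51/1199) = 1199/1250 ≈ 0.959200
step 2 [1y] zero: DF = P = 4753/5000 ≈ 0.950600
step 3 [1.5y] bond c/2=17/400: DF=(2060517/2000000 − 17/400·(0.959200+0.950600))/(1+17/400) = 569/625 ≈ 0.910400
step 4 [2y] swap r/2=967/37235: DF=(1 − 967/37235·(0.959200+0.950600+0.910400))/(1+967/37235) = 9033/10000 ≈ 0.903300
step 5 [2.5y] zero: DF = P = 549/625 ≈ 0.878400
step 6 [3y] swap r/2=1502/54517: DF=(1 − 1502/54517·(0.959200+0.950600+0.910400+0.903300+0.878400))/(1+1502/54517) = 4249/5000 ≈ 0.849800

1 1/2 1199/1250
2 1 4753/5000
3 3/2 569/625
4 2 9033/10000
5 5/2 549/625
6 3 4249/5000
s(2y) = (1/(9033/10000) − 1)/(2) = 967/18066 ≈ 5.3526%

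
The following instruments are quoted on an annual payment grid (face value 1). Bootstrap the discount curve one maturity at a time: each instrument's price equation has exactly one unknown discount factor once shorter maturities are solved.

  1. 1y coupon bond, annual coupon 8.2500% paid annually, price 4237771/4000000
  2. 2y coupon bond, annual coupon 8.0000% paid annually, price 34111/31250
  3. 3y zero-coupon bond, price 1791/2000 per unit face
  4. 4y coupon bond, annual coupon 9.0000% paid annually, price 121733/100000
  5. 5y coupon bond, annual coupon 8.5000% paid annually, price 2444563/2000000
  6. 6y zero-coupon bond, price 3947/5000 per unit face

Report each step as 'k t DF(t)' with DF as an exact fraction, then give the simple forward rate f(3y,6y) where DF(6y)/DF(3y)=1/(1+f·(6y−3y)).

step 1 [1y] bond c/1=33/400: DF=(4237771/4000000 − 33/400·(0))/(1+33/400) = 9787/10000 ≈ 0.978700
step 2 [2y] bond c/1=2/25: DF=(34111/31250 − 2/25·(0.978700))/(1+2/25) = 4691/5000 ≈ 0.938200
step 3 [3y] zero: DF = P = 1791/2000 ≈ 0.895500
step 4 [4y] bond c/1=9/100: DF=(121733/100000 − 9/100·(0.978700+0.938200+0.895500))/(1+9/100) = 4423/5000 ≈ 0.884600
step 5 [5y] bond c/1=17/200: DF=(2444563/2000000 − 17/200·(0.978700+0.938200+0.895500+0.884600))/(1+17/200) = 8369/10000 ≈ 0.836900
step 6 [6y] zero: DF = P = 3947/5000 ≈ 0.789400

1 1 9787/10000
2 2 4691/5000
3 3 1791/2000
4 4 4423/5000
5 5 8369/10000
6 6 3947/5000
f(3y,6y) = ((1791/2000)/(3947/5000) − 1)/(3) = 1061/23682 ≈ 4.4802%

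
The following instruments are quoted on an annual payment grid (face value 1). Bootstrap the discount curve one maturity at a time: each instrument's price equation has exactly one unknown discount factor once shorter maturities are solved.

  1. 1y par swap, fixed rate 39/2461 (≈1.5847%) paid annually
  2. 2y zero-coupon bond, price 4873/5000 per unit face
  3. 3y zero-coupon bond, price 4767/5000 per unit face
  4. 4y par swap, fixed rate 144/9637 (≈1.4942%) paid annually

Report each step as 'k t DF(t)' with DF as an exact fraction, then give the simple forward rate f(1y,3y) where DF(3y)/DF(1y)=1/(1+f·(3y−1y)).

step 1 [1y] swap r/1=39/2461: DF=(1 − 39/2461·(0))/(1+39/2461) = 2461/2500 ≈ 0.984400
step 2 [2y] zero: DF = P = 4873/5000 ≈ 0.974600
step 3 [3y] zero: DF = P = 4767/5000 ≈ 0.953400
step 4 [4y] swap r/1=144/9637: DF=(1 − 144/9637·(0.984400+0.974600+0.953400))/(1+144/9637) = 589/625 ≈ 0.942400

1 1 2461/2500
2 2 4873/5000
3 3 4767/5000
4 4 589/625
f(1y,3y) = ((2461/2500)/(4767/5000) − 1)/(2) = 155/9534 ≈ 1.6258%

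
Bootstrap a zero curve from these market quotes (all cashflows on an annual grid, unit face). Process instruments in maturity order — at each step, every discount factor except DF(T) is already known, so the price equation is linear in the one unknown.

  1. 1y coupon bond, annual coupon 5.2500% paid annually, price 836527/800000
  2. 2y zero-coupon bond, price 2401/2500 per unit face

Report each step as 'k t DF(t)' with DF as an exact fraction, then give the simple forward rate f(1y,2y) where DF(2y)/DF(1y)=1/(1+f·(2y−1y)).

1 1 1987/2000
2 2 2401/2500
f(1y,2y) = ((1987/2000)/(2401/2500) − 1)/(1) = 331/9604 ≈ 3.4465%

step 1 [1y] bond c/1=21/400: DF=(836527/800000 − 21/400·(0))/(1+21/400) = 1987/2000 ≈ 0.993500
step 2 [2y] zero: DF = P = 2401/2500 ≈ 0.960400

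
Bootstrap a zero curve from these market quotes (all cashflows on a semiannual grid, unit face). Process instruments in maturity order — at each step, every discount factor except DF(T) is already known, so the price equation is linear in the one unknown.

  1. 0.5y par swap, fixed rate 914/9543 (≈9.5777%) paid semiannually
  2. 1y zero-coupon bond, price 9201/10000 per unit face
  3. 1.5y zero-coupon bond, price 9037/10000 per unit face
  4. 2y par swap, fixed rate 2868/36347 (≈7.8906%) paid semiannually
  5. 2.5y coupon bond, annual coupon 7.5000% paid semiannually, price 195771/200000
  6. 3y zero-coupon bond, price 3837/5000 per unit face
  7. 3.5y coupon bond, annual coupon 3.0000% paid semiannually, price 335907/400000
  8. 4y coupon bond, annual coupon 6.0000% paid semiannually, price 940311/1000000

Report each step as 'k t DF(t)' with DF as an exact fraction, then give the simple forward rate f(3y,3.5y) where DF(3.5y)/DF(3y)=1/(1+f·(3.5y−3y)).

1 1/2 9543/10000
2 1 9201/10000
3 3/2 9037/10000
4 2 4283/5000
5 5/2 8121/10000
6 3 3837/5000
7 7/2 7503/10000
8 4 462/625
f(3y,3.5y) = ((3837/5000)/(7503/10000) − 1)/(1/2) = 114/2501 ≈ 4.5582%

step 1 [0.5y] swap r/2=457/9543: DF=(1 − 457/9543·(0))/(1+457/9543) = 9543/10000 ≈ 0.954300
step 2 [1y] zero: DF = P = 9201/10000 ≈ 0.920100
step 3 [1.5y] zero: DF = P = 9037/10000 ≈ 0.903700
step 4 [2y] swap r/2=1434/36347: DF=(1 − 1434/36347·(0.954300+0.920100+0.903700))/(1+1434/36347) = 4283/5000 ≈ 0.856600
step 5 [2.5y] bond c/2=3/80: DF=(195771/200000 − 3/80·(0.954300+0.920100+0.903700+0.856600))/(1+3/80) = 8121/10000 ≈ 0.812100
step 6 [3y] zero: DF = P = 3837/5000 ≈ 0.767400
step 7 [3.5y] bond c/2=3/200: DF=(335907/400000 − 3/200·(0.954300+0.920100+0.903700+0.856600+0.812100+0.767400))/(1+3/200) = 7503/10000 ≈ 0.750300
step 8 [4y] bond c/2=3/100: DF=(940311/1000000 − 3/100·(0.954300+0.920100+0.903700+0.856600+0.812100+0.767400+0.750300))/(1+3/100) = 462/625 ≈ 0.739200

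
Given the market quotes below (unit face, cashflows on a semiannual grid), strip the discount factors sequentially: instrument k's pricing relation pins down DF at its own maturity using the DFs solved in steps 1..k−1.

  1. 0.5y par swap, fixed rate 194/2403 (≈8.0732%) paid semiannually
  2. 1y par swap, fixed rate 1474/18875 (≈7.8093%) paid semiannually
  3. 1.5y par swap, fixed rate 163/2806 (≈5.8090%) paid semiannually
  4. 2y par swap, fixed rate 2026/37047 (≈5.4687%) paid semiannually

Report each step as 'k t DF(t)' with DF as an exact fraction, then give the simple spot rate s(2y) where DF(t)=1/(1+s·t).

1 1/2 2403/2500
2 1 9263/10000
3 3/2 1837/2000
4 2 8987/10000
s(2y) = (1/(8987/10000) − 1)/(2) = 1013/17974 ≈ 5.6359%

step 1 [0.5y] swap r/2=97/2403: DF=(1 − 97/2403·(0))/(1+97/2403) = 2403/2500 ≈ 0.961200
step 2 [1y] swap r/2=737/18875: DF=(1 − 737/18875·(0.961200))/(1+737/18875) = 9263/10000 ≈ 0.926300
step 3 [1.5y] swap r/2=163/5612: DF=(1 − 163/5612·(0.961200+0.926300))/(1+163/5612) = 1837/2000 ≈ 0.918500
step 4 [2y] swap r/2=1013/37047: DF=(1 − 1013/37047·(0.961200+0.926300+0.918500))/(1+1013/37047) = 8987/10000 ≈ 0.898700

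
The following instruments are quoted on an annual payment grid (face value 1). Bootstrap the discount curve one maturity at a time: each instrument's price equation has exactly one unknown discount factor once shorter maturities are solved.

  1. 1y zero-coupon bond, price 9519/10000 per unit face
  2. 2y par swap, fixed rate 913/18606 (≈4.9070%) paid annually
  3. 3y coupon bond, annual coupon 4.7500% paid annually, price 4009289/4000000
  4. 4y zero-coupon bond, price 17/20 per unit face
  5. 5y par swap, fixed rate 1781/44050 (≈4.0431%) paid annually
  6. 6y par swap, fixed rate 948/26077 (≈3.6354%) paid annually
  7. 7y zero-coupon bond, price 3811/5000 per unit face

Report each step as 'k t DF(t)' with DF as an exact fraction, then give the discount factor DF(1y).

1 1 9519/10000
2 2 9087/10000
3 3 349/400
4 4 17/20
5 5 8219/10000
6 6 1013/1250
7 7 3811/5000
DF(1y) = 9519/10000 ≈ 0.951900

step 1 [1y] zero: DF = P = 9519/10000 ≈ 0.951900
step 2 [2y] swap r/1=913/18606: DF=(1 − 913/18606·(0.951900))/(1+913/18606) = 9087/10000 ≈ 0.908700
step 3 [3y] bond c/1=19/400: DF=(4009289/4000000 − 19/400·(0.951900+0.908700))/(1+19/400) = 349/400 ≈ 0.872500
step 4 [4y] zero: DF = P = 17/20 ≈ 0.850000
step 5 [5y] swap r/1=1781/44050: DF=(1 − 1781/44050·(0.951900+0.908700+0.872500+0.850000))/(1+1781/44050) = 8219/10000 ≈ 0.821900
step 6 [6y] swap r/1=948/26077: DF=(1 − 948/26077·(0.951900+0.908700+0.872500+0.850000+0.821900))/(1+948/26077) = 1013/1250 ≈ 0.810400
step 7 [7y] zero: DF = P = 3811/5000 ≈ 0.762200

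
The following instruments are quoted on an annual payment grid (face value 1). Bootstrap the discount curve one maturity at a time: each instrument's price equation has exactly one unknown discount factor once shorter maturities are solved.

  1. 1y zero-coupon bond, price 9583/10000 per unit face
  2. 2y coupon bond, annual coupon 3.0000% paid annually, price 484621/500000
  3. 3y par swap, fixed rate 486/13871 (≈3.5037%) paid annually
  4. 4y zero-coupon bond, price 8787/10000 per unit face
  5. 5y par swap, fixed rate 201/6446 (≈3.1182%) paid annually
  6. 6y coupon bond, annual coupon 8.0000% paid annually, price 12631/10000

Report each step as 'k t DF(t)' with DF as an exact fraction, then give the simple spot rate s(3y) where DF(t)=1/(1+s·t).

1 1 9583/10000
2 2 9131/10000
3 3 2257/2500
4 4 8787/10000
5 5 8593/10000
6 6 8353/10000
s(3y) = (1/(2257/2500) − 1)/(3) = 81/2257 ≈ 3.5888%

step 1 [1y] zero: DF = P = 9583/10000 ≈ 0.958300
step 2 [2y] bond c/1=3/100: DF=(484621/500000 − 3/100·(0.958300))/(1+3/100) = 9131/10000 ≈ 0.913100
step 3 [3y] swap r/1=486/13871: DF=(1 − 486/13871·(0.958300+0.913100))/(1+486/13871) = 2257/2500 ≈ 0.902800
step 4 [4y] zero: DF = P = 8787/10000 ≈ 0.878700
step 5 [5y] swap r/1=201/6446: DF=(1 − 201/6446·(0.958300+0.913100+0.902800+0.878700))/(1+201/6446) = 8593/10000 ≈ 0.859300
step 6 [6y] bond c/1=2/25: DF=(12631/10000 − 2/25·(0.958300+0.913100+0.902800+0.878700+0.859300))/(1+2/25) = 8353/10000 ≈ 0.835300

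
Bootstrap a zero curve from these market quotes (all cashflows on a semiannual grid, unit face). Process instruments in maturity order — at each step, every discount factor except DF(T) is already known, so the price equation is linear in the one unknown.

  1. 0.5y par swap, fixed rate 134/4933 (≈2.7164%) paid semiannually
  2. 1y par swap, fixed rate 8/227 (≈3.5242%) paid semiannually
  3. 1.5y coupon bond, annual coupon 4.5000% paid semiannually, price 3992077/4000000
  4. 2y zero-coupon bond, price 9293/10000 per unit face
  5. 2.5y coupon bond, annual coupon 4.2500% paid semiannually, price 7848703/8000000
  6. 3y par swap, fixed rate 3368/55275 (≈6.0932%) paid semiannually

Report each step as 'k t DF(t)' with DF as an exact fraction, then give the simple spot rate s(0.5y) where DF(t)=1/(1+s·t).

1 1/2 4933/5000
2 1 1207/1250
3 3/2 9331/10000
4 2 9293/10000
5 5/2 8813/10000
6 3 2079/2500
s(0.5y) = (1/(4933/5000) − 1)/(1/2) = 134/4933 ≈ 2.7164%

step 1 [0.5y] swap r/2=67/4933: DF=(1 − 67/4933·(0))/(1+67/4933) = 4933/5000 ≈ 0.986600
step 2 [1y] swap r/2=4/227: DF=(1 − 4/227·(0.986600))/(1+4/227) = 1207/1250 ≈ 0.965600
step 3 [1.5y] bond c/2=9/400: DF=(3992077/4000000 − 9/400·(0.986600+0.965600))/(1+9/400) = 9331/10000 ≈ 0.933100
step 4 [2y] zero: DF = P = 9293/10000 ≈ 0.929300
step 5 [2.5y] bond c/2=17/800: DF=(7848703/8000000 − 17/800·(0.986600+0.965600+0.933100+0.929300))/(1+17/800) = 8813/10000 ≈ 0.881300
step 6 [3y] swap r/2=1684/55275: DF=(1 − 1684/55275·(0.986600+0.965600+0.933100+0.929300+0.881300))/(1+1684/55275) = 2079/2500 ≈ 0.831600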